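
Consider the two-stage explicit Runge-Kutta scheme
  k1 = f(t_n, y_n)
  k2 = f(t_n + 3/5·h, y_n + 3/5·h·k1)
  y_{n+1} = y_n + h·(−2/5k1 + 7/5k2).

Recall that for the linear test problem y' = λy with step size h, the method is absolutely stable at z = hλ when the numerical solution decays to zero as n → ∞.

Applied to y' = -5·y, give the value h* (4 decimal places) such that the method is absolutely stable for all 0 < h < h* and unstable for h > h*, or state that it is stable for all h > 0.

With y'=λy (z=hλ):
  k1=λy_n ⇒ h·k1=z·y_n;  k2=λ(1+3/5z)y_n ⇒ h·k2=z(1+3/5z)y_n
  y_{n+1}/y_n = 1 − 2/5z + 7/5z(1+3/5z) = 1 + z + 21/25z²
  R(z) = 1 + z + 21/25z².

Find x<0 with |R(x)|<1.
x=-0.83: |R|=0.7487
R=1: x+21/25x²=0 ⇒ x=−25/21=-1.1905; min R=1−1/(4·21/25)=0.7024>−1
Confirm numerically:
  x=-0.970: |R|=0.82036 <1
  x=-0.634: |R|=0.70364 <1
  x=-0.537: |R|=0.70523 <1
  x=-0.534: |R|=0.70553 <1
  x=-1.528: |R|=1.43322 >1
  x=-1.350: |R|=1.18090 >1
  x=-1.346: |R|=1.17584 >1
Stable set (-1.1905, 0).

(-1.1905,0); λ=-5 ⇒ h* = (25/21)/5 = 0.2381.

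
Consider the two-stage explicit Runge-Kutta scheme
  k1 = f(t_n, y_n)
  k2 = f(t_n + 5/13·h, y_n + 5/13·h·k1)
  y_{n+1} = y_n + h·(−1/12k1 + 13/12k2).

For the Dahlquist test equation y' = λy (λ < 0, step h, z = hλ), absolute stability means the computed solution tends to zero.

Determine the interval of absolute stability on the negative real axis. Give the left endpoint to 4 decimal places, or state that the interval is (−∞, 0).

On y'=λy, z=hλ:
  k1=λy_n ⇒ h·k1=z·y_n;  k2=λ(1+5/13z)y_n ⇒ h·k2=z(1+5/13z)y_n
  y_{n+1}/y_n = 1 − 1/12z + 13/12z(1+5/13z) = 1 + z + 5/12z²
  so R(z) = 1 + z + 5/12z².

Need |R(x)|<1, x<0.
x=-1.05: |R|=0.4094
R=1: x+5/12x²=0 ⇒ x=−12/5=-2.4000; min R=1−1/(4·5/12)=0.4000>−1
Confirm numerically:
  x=-2.002: |R|=0.66800 <1
  x=-1.427: |R|=0.42147 <1
  x=-1.294: |R|=0.40368 <1
  x=-1.143: |R|=0.40135 <1
  x=-2.544: |R|=1.15264 >1
  x=-2.542: |R|=1.15040 >1
Stable set (-2.4000, 0).

(-2.4000, 0).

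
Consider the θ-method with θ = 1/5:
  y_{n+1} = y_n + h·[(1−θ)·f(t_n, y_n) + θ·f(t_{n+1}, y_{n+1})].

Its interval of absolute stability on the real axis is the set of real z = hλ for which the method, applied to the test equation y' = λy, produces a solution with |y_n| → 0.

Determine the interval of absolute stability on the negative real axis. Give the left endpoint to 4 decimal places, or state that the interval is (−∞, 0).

Set f=λy, z=hλ:
  y_{n+1} = y_n + z·[4/5·y_n + 1/5·y_{n+1}] ⇒ (1 − 1/5z)y_{n+1} = (1 + 4/5z)y_n
  ⇒ R(z) = (1 + 4/5z)/(1 − 1/5z).

Solve |R(x)|<1 on ℝ⁻.
x=-0.47: |R|=0.5704
R=−1: 1+4/5x = −1+1/5x ⇒ -3/5x=2 ⇒ x=2/(-3/5)=-3.3333
Confirm numerically:
  x=-3.179: |R|=0.94339 <1
  x=-1.743: |R|=0.29245 <1
  x=-1.636: |R|=0.23267 <1
  x=-1.500: |R|=0.15385 <1
  x=-3.725: |R|=1.13467 >1
  x=-3.487: |R|=1.05432 >1
  x=-3.429: |R|=1.03405 >1
So |R|<1 on (-3.3333, 0).

(-3.3333, 0).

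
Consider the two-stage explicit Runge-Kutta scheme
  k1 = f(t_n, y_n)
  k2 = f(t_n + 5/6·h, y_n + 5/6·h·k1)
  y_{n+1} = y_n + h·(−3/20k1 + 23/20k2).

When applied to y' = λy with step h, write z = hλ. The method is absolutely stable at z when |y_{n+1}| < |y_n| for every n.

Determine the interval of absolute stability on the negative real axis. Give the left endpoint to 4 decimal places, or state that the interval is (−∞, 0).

(-1.0435, 0).

Test eqn y'=λy, z=hλ:
  k1=λy_n ⇒ h·k1=z·y_n;  k2=λ(1+5/6z)y_n ⇒ h·k2=z(1+5/6z)y_n
  y_{n+1}/y_n = 1 − 3/20z + 23/20z(1+5/6z) = 1 + z + 23/24z²
  ⇒ R(z) = 1 + z + 23/24z².

Solve |R(x)|<1 on ℝ⁻.
x=-0.94: |R|=0.9068
R=1: x+23/24x²=0 ⇒ x=−24/23=-1.0435; min R=1−1/(4·23/24)=0.7391>−1
Confirm numerically:
  x=-1.015: |R|=0.97230 <1
  x=-0.957: |R|=0.92069 <1
  x=-0.769: |R|=0.79772 <1
  x=-1.399: |R|=1.47665 >1
  x=-1.088: |R|=1.04642 >1
Stable set (-1.0435, 0).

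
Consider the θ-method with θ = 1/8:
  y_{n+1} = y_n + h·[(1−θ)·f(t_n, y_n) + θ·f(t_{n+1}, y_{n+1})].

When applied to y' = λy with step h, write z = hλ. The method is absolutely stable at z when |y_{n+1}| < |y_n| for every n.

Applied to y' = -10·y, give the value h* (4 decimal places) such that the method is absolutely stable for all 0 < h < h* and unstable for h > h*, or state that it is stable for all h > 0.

(-2.6667,0); λ=-10 ⇒ h* = (8/3)/10 = 0.2667.

Test eqn y'=λy, z=hλ:
  y_{n+1} = y_n + z·[7/8·y_n + 1/8·y_{n+1}] ⇒ (1 − 1/8z)y_{n+1} = (1 + 7/8z)y_n
  R(z) = (1 + 7/8z)/(1 − 1/8z).

Boundary: |R(x)|=1, x<0.
x=-1.77: |R|=0.4493
R=−1: 1+7/8x = −1+1/8x ⇒ -3/4x=2 ⇒ x=2/(-3/4)=-2.6667
Confirm numerically:
  x=-2.197: |R|=0.72364 <1
  x=-1.583: |R|=0.32151 <1
  x=-1.382: |R|=0.17843 <1
  x=-3.133: |R|=1.25132 >1
  x=-2.997: |R|=1.18023 >1
  x=-2.778: |R|=1.06198 >1
So |R|<1 on (-2.6667, 0).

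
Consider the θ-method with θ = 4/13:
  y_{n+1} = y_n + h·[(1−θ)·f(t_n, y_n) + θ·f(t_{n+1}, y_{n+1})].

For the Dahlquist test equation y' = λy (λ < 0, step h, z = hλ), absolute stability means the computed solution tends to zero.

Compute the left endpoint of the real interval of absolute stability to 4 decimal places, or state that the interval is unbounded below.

Test eqn y'=λy, z=hλ:
  y_{n+1} = y_n + z·[9/13·y_n + 4/13·y_{n+1}] ⇒ (1 − 4/13z)y_{n+1} = (1 + 9/13z)y_n
  R(z) = (1 + 9/13z)/(1 − 4/13z).

Boundary: |R(x)|=1, x<0.
x=-0.88: |R|=0.3075
R=−1: 1+9/13x = −1+4/13x ⇒ -5/13x=2 ⇒ x=2/(-5/13)=-5.2000
Confirm numerically:
  x=-4.948: |R|=0.96158 <1
  x=-4.483: |R|=0.88410 <1
  x=-3.287: |R|=0.63420 <1
  x=-3.057: |R|=0.57527 <1
  x=-5.557: |R|=1.05067 >1
  x=-5.546: |R|=1.04917 >1
Stable set (-5.2000, 0).

left endpoint -5.2000.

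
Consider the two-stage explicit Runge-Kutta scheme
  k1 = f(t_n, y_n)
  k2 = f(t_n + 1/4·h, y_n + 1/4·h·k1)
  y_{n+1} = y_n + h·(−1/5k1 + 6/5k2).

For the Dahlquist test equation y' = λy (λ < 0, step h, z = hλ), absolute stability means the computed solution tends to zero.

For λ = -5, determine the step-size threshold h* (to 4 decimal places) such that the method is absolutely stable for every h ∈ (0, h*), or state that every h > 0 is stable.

(-3.3333,0); λ=-5 ⇒ h* = (10/3)/5 = 0.6667.

On y'=λy, z=hλ:
  k1=λy_n ⇒ h·k1=z·y_n;  k2=λ(1+1/4z)y_n ⇒ h·k2=z(1+1/4z)y_n
  y_{n+1}/y_n = 1 − 1/5z + 6/5z(1+1/4z) = 1 + z + 3/10z²
  ⇒ R(z) = 1 + z + 3/10z².

Find x<0 with |R(x)|<1.
x=-1.58: |R|=0.1689
R=1: x+3/10x²=0 ⇒ x=−10/3=-3.3333; min R=1−1/(4·3/10)=0.1667>−1
Confirm numerically:
  x=-3.146: |R|=0.82319 <1
  x=-3.050: |R|=0.74075 <1
  x=-1.778: |R|=0.17039 <1
  x=-1.634: |R|=0.16699 <1
  x=-3.916: |R|=1.68452 >1
  x=-3.414: |R|=1.08262 >1
  x=-3.377: |R|=1.04424 >1
Interval (-3.3333, 0).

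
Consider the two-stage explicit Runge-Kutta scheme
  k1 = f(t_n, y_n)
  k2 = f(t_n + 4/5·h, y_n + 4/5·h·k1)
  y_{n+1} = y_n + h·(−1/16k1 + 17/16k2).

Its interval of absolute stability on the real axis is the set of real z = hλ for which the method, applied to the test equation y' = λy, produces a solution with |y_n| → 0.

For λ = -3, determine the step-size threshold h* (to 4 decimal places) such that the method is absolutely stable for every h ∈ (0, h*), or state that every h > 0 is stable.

(-1.1765,0); λ=-3 ⇒ h* = (20/17)/3 = 0.3922.

On y'=λy, z=hλ:
  k1=λy_n ⇒ h·k1=z·y_n;  k2=λ(1+4/5z)y_n ⇒ h·k2=z(1+4/5z)y_n
  y_{n+1}/y_n = 1 − 1/16z + 17/16z(1+4/5z) = 1 + z + 17/20z²
  Hence R(z) = 1 + z + 17/20z².

Solve |R(x)|<1 on ℝ⁻.
x=-1.44: |R|=1.3226
R=1: x+17/20x²=0 ⇒ x=−20/17=-1.1765; min R=1−1/(4·17/20)=0.7059>−1
Confirm numerically:
  x=-1.143: |R|=0.96748 <1
  x=-1.087: |R|=0.91733 <1
  x=-0.769: |R|=0.73366 <1
  x=-0.514: |R|=0.71057 <1
  x=-1.529: |R|=1.45816 >1
  x=-1.303: |R|=1.14014 >1
  x=-1.271: |R|=1.10212 >1
Stable set (-1.1765, 0).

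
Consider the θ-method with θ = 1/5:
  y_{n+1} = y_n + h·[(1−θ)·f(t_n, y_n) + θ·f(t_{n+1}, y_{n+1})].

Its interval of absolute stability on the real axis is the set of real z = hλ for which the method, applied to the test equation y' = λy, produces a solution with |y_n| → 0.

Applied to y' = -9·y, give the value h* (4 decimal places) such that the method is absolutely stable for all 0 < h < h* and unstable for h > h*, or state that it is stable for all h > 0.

(-3.3333,0); λ=-9 ⇒ h* = (10/3)/9 = 0.3704.

On y'=λy, z=hλ:
  y_{n+1} = y_n + z·[4/5·y_n + 1/5·y_{n+1}] ⇒ (1 − 1/5z)y_{n+1} = (1 + 4/5z)y_n
  Hence R(z) = (1 + 4/5z)/(1 − 1/5z).

Solve |R(x)|<1 on ℝ⁻.
x=-1.5: |R|=0.1538
R=−1: 1+4/5x = −1+1/5x ⇒ -3/5x=2 ⇒ x=2/(-3/5)=-3.3333
Confirm numerically:
  x=-3.226: |R|=0.96086 <1
  x=-3.070: |R|=0.90211 <1
  x=-2.324: |R|=0.58656 <1
  x=-2.074: |R|=0.46593 <1
  x=-3.884: |R|=1.18595 >1
  x=-3.860: |R|=1.17833 >1
  x=-3.535: |R|=1.07088 >1
So |R|<1 on (-3.3333, 0).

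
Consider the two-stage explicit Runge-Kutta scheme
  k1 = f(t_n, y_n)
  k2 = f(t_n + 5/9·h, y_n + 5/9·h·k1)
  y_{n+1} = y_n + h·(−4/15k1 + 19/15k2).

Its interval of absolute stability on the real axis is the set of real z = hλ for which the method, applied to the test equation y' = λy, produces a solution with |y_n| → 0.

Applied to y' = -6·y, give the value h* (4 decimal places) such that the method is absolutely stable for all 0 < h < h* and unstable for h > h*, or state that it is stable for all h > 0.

Set f=λy, z=hλ:
  k1=λy_n ⇒ h·k1=z·y_n;  k2=λ(1+5/9z)y_n ⇒ h·k2=z(1+5/9z)y_n
  y_{n+1}/y_n = 1 − 4/15z + 19/15z(1+5/9z) = 1 + z + 19/27z²
  ⇒ R(z) = 1 + z + 19/27z².

Solve |R(x)|<1 on ℝ⁻.
x=-1.5: |R|=1.0833
R=1: x+19/27x²=0 ⇒ x=−27/19=-1.4211; min R=1−1/(4·19/27)=0.6447>−1
Confirm numerically:
  x=-1.288: |R|=0.87941 <1
  x=-1.148: |R|=0.77941 <1
  x=-1.131: |R|=0.76915 <1
  x=-0.967: |R|=0.69103 <1
  x=-1.974: |R|=1.76811 >1
  x=-1.808: |R|=1.49231 >1
  x=-1.536: |R|=1.12425 >1
So |R|<1 on (-1.4211, 0).

(-1.4211,0); λ=-6 ⇒ h* = (27/19)/6 = 0.2368.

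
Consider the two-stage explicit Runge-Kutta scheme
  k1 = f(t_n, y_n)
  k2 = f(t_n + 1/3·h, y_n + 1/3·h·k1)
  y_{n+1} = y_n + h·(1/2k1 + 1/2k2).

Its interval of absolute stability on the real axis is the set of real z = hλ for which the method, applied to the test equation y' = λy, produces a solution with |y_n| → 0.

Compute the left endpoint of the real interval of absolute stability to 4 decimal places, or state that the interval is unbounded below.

Test eqn y'=λy, z=hλ:
  k1=λy_n ⇒ h·k1=z·y_n;  k2=λ(1+1/3z)y_n ⇒ h·k2=z(1+1/3z)y_n
  y_{n+1}/y_n = 1 + 1/2z + 1/2z(1+1/3z) = 1 + z + 1/6z²
  Hence R(z) = 1 + z + 1/6z².

Boundary: |R(x)|=1, x<0.
x=-0.95: |R|=0.2004
R=1: x+1/6x²=0 ⇒ x=−6=-6.0000; min R=1−1/(4·1/6)=-0.5000>−1
Confirm numerically:
  x=-5.584: |R|=0.61284 <1
  x=-4.222: |R|=0.25112 <1
  x=-3.265: |R|=0.48830 <1
  x=-6.552: |R|=1.60278 >1
  x=-6.503: |R|=1.54517 >1
  x=-6.223: |R|=1.23129 >1
Stable set (-6.0000, 0).

left endpoint -6.0000.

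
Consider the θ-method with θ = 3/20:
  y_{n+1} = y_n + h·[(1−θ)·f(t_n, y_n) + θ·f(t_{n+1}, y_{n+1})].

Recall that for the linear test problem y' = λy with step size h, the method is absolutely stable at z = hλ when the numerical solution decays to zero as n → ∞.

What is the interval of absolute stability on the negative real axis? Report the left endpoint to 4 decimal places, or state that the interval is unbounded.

Set f=λy, z=hλ:
  y_{n+1} = y_n + z·[17/20·y_n + 3/20·y_{n+1}] ⇒ (1 − 3/20z)y_{n+1} = (1 + 17/20z)y_n
  Hence R(z) = (1 + 17/20z)/(1 − 3/20z).

Boundary: |R(x)|=1, x<0.
x=-1.59: |R|=0.2838
R=−1: 1+17/20x = −1+3/20x ⇒ -7/10x=2 ⇒ x=2/(-7/10)=-2.8571
Confirm numerically:
  x=-2.345: |R|=0.73479 <1
  x=-1.712: |R|=0.36219 <1
  x=-1.279: |R|=0.07312 <1
  x=-3.224: |R|=1.17309 >1
  x=-3.196: |R|=1.16034 >1
Stable set (-2.8571, 0).

z∈(-2.8571,0).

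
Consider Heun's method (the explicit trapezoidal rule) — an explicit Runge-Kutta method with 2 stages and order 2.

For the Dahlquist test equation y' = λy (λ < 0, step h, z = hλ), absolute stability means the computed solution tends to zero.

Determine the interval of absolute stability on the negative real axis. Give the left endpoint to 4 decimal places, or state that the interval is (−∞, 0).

z∈(-2.0000,0).

On y'=λy, z=hλ:
  order 2, 2-stage ⇒ R(z)=1+z+z^2/2
  (e.g. R(-0.38)=0.69220, |R|=0.69220)

Boundary: |R(x)|=1, x<0.
x=-0.38: |R|=0.6922
|R(-2.28)|=1.3192 |R(-1.49)|=0.6200 |R(-0.93)|=0.5025
Bisect:
  x_lo=-2.6575 |R|=1.8736  x_hi=-0.3971 |R|=0.6818
  mid=-1.52726 |R|=0.63900 →hi
  mid=-2.09236 |R|=1.09662 →lo
  mid=-1.80981 |R|=0.82789 →hi
  mid=-1.95108 |R|=0.95228 →hi
  mid=-2.02172 |R|=1.02196 →lo
  mid=-1.98640 |R|=0.98650 →hi
  mid=-2.00406 |R|=1.00407 →lo
  mid=-1.99523 |R|=0.99524 →hi
  mid=-1.99965 |R|=0.99965 →hi
  mid=-2.00185 |R|=1.00186 →lo
  ...
  [-2.00006,-1.99992] ⇒ x*=-2.0000
Interval (-2.0000, 0).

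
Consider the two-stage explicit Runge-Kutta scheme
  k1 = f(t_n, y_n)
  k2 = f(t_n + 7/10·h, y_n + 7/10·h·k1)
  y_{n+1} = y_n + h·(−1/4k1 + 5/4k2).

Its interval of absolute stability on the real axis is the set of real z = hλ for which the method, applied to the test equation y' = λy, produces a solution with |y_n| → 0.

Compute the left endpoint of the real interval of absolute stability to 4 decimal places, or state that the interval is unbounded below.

Set f=λy, z=hλ:
  k1=λy_n ⇒ h·k1=z·y_n;  k2=λ(1+7/10z)y_n ⇒ h·k2=z(1+7/10z)y_n
  y_{n+1}/y_n = 1 − 1/4z + 5/4z(1+7/10z) = 1 + z + 7/8z²
  ⇒ R(z) = 1 + z + 7/8z².

Need |R(x)|<1, x<0.
x=-1.44: |R|=1.3744
R=1: x+7/8x²=0 ⇒ x=−8/7=-1.1429; min R=1−1/(4·7/8)=0.7143>−1
Confirm numerically:
  x=-1.035: |R|=0.90232 <1
  x=-0.994: |R|=0.87053 <1
  x=-0.745: |R|=0.74065 <1
  x=-0.517: |R|=0.71688 <1
  x=-1.639: |R|=1.71153 >1
  x=-1.370: |R|=1.27229 >1
  x=-1.244: |R|=1.11009 >1
Stable set (-1.1429, 0).

left endpoint -1.1429.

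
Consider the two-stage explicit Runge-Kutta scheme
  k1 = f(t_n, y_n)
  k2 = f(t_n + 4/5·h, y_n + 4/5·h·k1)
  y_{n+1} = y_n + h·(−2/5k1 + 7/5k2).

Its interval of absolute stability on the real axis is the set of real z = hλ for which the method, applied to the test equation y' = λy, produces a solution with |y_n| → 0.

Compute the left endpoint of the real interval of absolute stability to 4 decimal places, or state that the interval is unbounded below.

left endpoint -0.8929.

Test eqn y'=λy, z=hλ:
  k1=λy_n ⇒ h·k1=z·y_n;  k2=λ(1+4/5z)y_n ⇒ h·k2=z(1+4/5z)y_n
  y_{n+1}/y_n = 1 − 2/5z + 7/5z(1+4/5z) = 1 + z + 28/25z²
  ⇒ R(z) = 1 + z + 28/25z².

Boundary: |R(x)|=1, x<0.
x=-1.37: |R|=1.7321
R=1: x+28/25x²=0 ⇒ x=−25/28=-0.8929; min R=1−1/(4·28/25)=0.7768>−1
Confirm numerically:
  x=-0.826: |R|=0.93815 <1
  x=-0.682: |R|=0.83894 <1
  x=-0.437: |R|=0.77689 <1
  x=-1.296: |R|=1.58517 >1
  x=-1.085: |R|=1.23349 >1
  x=-1.009: |R|=1.13125 >1
Stable set (-0.8929, 0).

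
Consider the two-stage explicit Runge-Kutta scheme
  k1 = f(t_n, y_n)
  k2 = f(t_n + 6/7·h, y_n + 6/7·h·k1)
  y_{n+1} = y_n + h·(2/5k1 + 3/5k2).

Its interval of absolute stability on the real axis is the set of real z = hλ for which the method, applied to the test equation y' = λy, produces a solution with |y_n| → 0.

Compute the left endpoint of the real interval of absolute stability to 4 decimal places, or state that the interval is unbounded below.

With y'=λy (z=hλ):
  k1=λy_n ⇒ h·k1=z·y_n;  k2=λ(1+6/7z)y_n ⇒ h·k2=z(1+6/7z)y_n
  y_{n+1}/y_n = 1 + 2/5z + 3/5z(1+6/7z) = 1 + z + 18/35z²
  Hence R(z) = 1 + z + 18/35z².

Find x<0 with |R(x)|<1.
x=-0.58: |R|=0.5930
R=1: x+18/35x²=0 ⇒ x=−35/18=-1.9444; min R=1−1/(4·18/35)=0.5139>−1
Confirm numerically:
  x=-1.672: |R|=0.76573 <1
  x=-1.500: |R|=0.65714 <1
  x=-1.179: |R|=0.53588 <1
  x=-0.792: |R|=0.53059 <1
  x=-2.201: |R|=1.29041 >1
  x=-1.993: |R|=1.04977 >1
So |R|<1 on (-1.9444, 0).

z* = -1.9444.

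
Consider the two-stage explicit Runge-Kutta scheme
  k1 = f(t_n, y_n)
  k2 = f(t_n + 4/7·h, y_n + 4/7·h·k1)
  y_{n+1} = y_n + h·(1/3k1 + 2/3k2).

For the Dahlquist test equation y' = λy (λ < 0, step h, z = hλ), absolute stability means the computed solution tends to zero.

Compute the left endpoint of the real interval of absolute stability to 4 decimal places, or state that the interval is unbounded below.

z* = -2.6250.

On y'=λy, z=hλ:
  k1=λy_n ⇒ h·k1=z·y_n;  k2=λ(1+4/7z)y_n ⇒ h·k2=z(1+4/7z)y_n
  y_{n+1}/y_n = 1 + 1/3z + 2/3z(1+4/7z) = 1 + z + 8/21z²
  so R(z) = 1 + z + 8/21z².

Solve |R(x)|<1 on ℝ⁻.
x=-0.43: |R|=0.6404
R=1: x+8/21x²=0 ⇒ x=−21/8=-2.6250; min R=1−1/(4·8/21)=0.3438>−1
Confirm numerically:
  x=-2.533: |R|=0.91122 <1
  x=-1.942: |R|=0.49471 <1
  x=-1.252: |R|=0.34514 <1
  x=-3.209: |R|=1.71393 >1
  x=-2.775: |R|=1.15857 >1
Stable set (-2.6250, 0).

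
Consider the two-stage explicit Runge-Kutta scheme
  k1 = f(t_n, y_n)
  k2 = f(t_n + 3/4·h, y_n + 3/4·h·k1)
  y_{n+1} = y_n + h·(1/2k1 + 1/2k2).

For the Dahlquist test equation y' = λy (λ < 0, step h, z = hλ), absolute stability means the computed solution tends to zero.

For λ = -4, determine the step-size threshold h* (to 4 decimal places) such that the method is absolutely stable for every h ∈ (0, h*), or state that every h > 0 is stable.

On y'=λy, z=hλ:
  k1=λy_n ⇒ h·k1=z·y_n;  k2=λ(1+3/4z)y_n ⇒ h·k2=z(1+3/4z)y_n
  y_{n+1}/y_n = 1 + 1/2z + 1/2z(1+3/4z) = 1 + z + 3/8z²
  so R(z) = 1 + z + 3/8z².

Boundary: |R(x)|=1, x<0.
x=-1.74: |R|=0.3953
R=1: x+3/8x²=0 ⇒ x=−8/3=-2.6667; min R=1−1/(4·3/8)=0.3333>−1
Confirm numerically:
  x=-2.474: |R|=0.82125 <1
  x=-2.078: |R|=0.54128 <1
  x=-1.886: |R|=0.44787 <1
  x=-1.853: |R|=0.43460 <1
  x=-3.030: |R|=1.41284 >1
  x=-2.707: |R|=1.04094 >1
Stable set (-2.6667, 0).

(-2.6667,0); λ=-4 ⇒ h* = (8/3)/4 = 0.6667.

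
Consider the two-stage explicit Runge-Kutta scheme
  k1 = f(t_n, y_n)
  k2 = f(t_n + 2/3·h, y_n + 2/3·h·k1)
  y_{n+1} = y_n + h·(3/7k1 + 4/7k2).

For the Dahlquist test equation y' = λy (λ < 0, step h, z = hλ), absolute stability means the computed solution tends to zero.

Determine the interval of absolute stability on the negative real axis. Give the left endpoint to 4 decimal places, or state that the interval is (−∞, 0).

z∈(-2.6250,0).

Test eqn y'=λy, z=hλ:
  k1=λy_n ⇒ h·k1=z·y_n;  k2=λ(1+2/3z)y_n ⇒ h·k2=z(1+2/3z)y_n
  y_{n+1}/y_n = 1 + 3/7z + 4/7z(1+2/3z) = 1 + z + 8/21z²
  ⇒ R(z) = 1 + z + 8/21z².

Need |R(x)|<1, x<0.
x=-0.99: |R|=0.3834
R=1: x+8/21x²=0 ⇒ x=−21/8=-2.6250; min R=1−1/(4·8/21)=0.3438>−1
Confirm numerically:
  x=-2.179: |R|=0.62978 <1
  x=-1.443: |R|=0.35024 <1
  x=-1.367: |R|=0.34488 <1
  x=-1.104: |R|=0.36031 <1
  x=-2.928: |R|=1.33797 >1
  x=-2.734: |R|=1.11353 >1
Interval (-2.6250, 0).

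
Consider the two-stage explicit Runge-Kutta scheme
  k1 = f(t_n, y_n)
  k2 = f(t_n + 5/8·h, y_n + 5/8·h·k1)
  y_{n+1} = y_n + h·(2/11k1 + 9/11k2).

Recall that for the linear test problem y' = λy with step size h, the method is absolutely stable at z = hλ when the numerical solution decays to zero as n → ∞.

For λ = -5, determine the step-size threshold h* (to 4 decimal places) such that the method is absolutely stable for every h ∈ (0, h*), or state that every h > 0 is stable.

(-1.9556,0); λ=-5 ⇒ h* = (88/45)/5 = 0.3911.

With y'=λy (z=hλ):
  k1=λy_n ⇒ h·k1=z·y_n;  k2=λ(1+5/8z)y_n ⇒ h·k2=z(1+5/8z)y_n
  y_{n+1}/y_n = 1 + 2/11z + 9/11z(1+5/8z) = 1 + z + 45/88z²
  Hence R(z) = 1 + z + 45/88z².

Find x<0 with |R(x)|<1.
x=-0.78: |R|=0.5311
R=1: x+45/88x²=0 ⇒ x=−88/45=-1.9556; min R=1−1/(4·45/88)=0.5111>−1
Confirm numerically:
  x=-1.817: |R|=0.87126 <1
  x=-1.407: |R|=0.60532 <1
  x=-1.125: |R|=0.52219 <1
  x=-2.150: |R|=1.21378 >1
  x=-2.066: |R|=1.11668 >1
  x=-2.053: |R|=1.10230 >1
So |R|<1 on (-1.9556, 0).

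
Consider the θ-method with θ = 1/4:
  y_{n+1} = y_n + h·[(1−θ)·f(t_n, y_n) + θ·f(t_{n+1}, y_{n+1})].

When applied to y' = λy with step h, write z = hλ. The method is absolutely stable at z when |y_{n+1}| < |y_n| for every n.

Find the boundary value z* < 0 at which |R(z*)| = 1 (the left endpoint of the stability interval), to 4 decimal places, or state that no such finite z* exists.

left endpoint -4.0000.

With y'=λy (z=hλ):
  y_{n+1} = y_n + z·[3/4·y_n + 1/4·y_{n+1}] ⇒ (1 − 1/4z)y_{n+1} = (1 + 3/4z)y_n
  R(z) = (1 + 3/4z)/(1 − 1/4z).

Solve |R(x)|<1 on ℝ⁻.
x=-1.48: |R|=0.0803
R=−1: 1+3/4x = −1+1/4x ⇒ -1/2x=2 ⇒ x=2/(-1/2)=-4.0000
Confirm numerically:
  x=-3.646: |R|=0.90740 <1
  x=-3.244: |R|=0.79128 <1
  x=-2.038: |R|=0.35012 <1
  x=-1.719: |R|=0.20231 <1
  x=-4.252: |R|=1.06108 >1
  x=-4.223: |R|=1.05424 >1
Stable set (-4.0000, 0).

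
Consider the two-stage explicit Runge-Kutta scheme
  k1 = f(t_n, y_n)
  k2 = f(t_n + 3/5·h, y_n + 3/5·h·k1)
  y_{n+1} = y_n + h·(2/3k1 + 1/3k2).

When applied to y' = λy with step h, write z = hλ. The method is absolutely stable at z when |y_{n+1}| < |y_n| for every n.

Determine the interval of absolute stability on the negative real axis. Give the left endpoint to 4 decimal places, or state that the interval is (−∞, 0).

With y'=λy (z=hλ):
  k1=λy_n ⇒ h·k1=z·y_n;  k2=λ(1+3/5z)y_n ⇒ h·k2=z(1+3/5z)y_n
  y_{n+1}/y_n = 1 + 2/3z + 1/3z(1+3/5z) = 1 + z + 1/5z²
  Hence R(z) = 1 + z + 1/5z².

Solve |R(x)|<1 on ℝ⁻.
x=-1.67: |R|=0.1122
R=1: x+1/5x²=0 ⇒ x=−5=-5.0000; min R=1−1/(4·1/5)=-0.2500>−1
Confirm numerically:
  x=-4.671: |R|=0.69265 <1
  x=-3.643: |R|=0.01129 <1
  x=-3.601: |R|=0.00756 <1
  x=-5.506: |R|=1.55721 >1
  x=-5.203: |R|=1.21124 >1
  x=-5.094: |R|=1.09577 >1
Interval (-5.0000, 0).

z∈(-5.0000,0).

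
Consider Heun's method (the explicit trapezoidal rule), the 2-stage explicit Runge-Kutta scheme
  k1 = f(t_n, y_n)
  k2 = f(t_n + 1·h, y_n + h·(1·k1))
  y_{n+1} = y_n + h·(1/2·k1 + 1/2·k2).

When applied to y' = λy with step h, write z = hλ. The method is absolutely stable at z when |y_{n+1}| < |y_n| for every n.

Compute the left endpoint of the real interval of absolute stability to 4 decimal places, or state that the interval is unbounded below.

left endpoint -2.0000.

With y'=λy (z=hλ):
  order 2, 2-stage ⇒ R(z)=1+z+z^2/2
  (e.g. R(-0.55)=0.60125, |R|=0.60125)

Need |R(x)|<1, x<0.
x=-0.55: |R|=0.6013
|R(-2.31)|=1.3580 |R(-1.21)|=0.5221 |R(-1.2)|=0.5200
Bisect:
  x_lo=-2.3953 |R|=1.4735  x_hi=-0.3018 |R|=0.7437
  mid=-1.34857 |R|=0.56075 →hi
  mid=-1.87195 |R|=0.88015 →hi
  mid=-2.13364 |R|=1.14257 →lo
  mid=-2.00280 |R|=1.00280 →lo
  mid=-1.93737 |R|=0.93933 →hi
  mid=-1.97009 |R|=0.97053 →hi
  mid=-1.98644 |R|=0.98653 →hi
  mid=-1.99462 |R|=0.99463 →hi
  mid=-1.99871 |R|=0.99871 →hi
  ...
  [-2.00011,-1.99999] ⇒ x*=-2.0000
Interval (-2.0000, 0).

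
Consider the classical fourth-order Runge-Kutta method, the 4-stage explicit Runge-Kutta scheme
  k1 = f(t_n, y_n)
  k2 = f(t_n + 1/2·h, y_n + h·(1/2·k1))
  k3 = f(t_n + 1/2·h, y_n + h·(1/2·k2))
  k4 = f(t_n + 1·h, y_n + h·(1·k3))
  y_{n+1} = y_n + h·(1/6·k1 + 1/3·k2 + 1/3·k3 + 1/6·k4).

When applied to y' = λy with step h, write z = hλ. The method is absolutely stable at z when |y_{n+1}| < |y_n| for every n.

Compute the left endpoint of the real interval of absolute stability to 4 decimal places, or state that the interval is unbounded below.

Test eqn y'=λy, z=hλ:
  order 4, 4-stage ⇒ R(z)=1+z+z^2/2+z^3/6+z^4/24
  (e.g. R(-0.98)=0.38177, |R|=0.38177)

Find x<0 with |R(x)|<1.
x=-0.98: |R|=0.3818
|R(-2.81)|=1.0379 |R(-1.76)|=0.2800 |R(-0.62)|=0.5386
Bisect:
  x_lo=-3.4070 |R|=2.4197  x_hi=-0.2109 |R|=0.8099
  mid=-1.80895 |R|=0.28679 →hi
  mid=-2.60799 |R|=0.76397 →hi
  mid=-3.00750 |R|=1.39008 →lo
  mid=-2.80775 |R|=1.03438 →lo
  mid=-2.70787 |R|=0.88940 →hi
  mid=-2.75781 |R|=0.95934 →hi
  mid=-2.78278 |R|=0.99621 →hi
  mid=-2.79526 |R|=1.01513 →lo
  ...
  [-2.78531,-2.78512] ⇒ x*=-2.7853
So |R|<1 on (-2.7853, 0).

left endpoint -2.7853.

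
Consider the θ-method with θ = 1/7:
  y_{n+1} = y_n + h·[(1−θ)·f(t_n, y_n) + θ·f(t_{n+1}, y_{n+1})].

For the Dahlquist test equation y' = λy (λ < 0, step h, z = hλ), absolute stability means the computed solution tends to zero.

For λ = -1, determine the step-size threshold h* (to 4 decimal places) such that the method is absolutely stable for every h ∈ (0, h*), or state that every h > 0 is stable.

(-2.8000,0); λ=-1 ⇒ h* = (14/5)/1 = 2.8000.

Test eqn y'=λy, z=hλ:
  y_{n+1} = y_n + z·[6/7·y_n + 1/7·y_{n+1}] ⇒ (1 − 1/7z)y_{n+1} = (1 + 6/7z)y_n
  R(z) = (1 + 6/7z)/(1 − 1/7z).

Need |R(x)|<1, x<0.
x=-0.87: |R|=0.2262
R=−1: 1+6/7x = −1+1/7x ⇒ -5/7x=2 ⇒ x=2/(-5/7)=-2.8000
Confirm numerically:
  x=-2.375: |R|=0.77333 <1
  x=-2.241: |R|=0.69754 <1
  x=-2.030: |R|=0.57364 <1
  x=-2.910: |R|=1.05550 >1
  x=-2.842: |R|=1.02134 >1
  x=-2.831: |R|=1.01577 >1
Interval (-2.8000, 0).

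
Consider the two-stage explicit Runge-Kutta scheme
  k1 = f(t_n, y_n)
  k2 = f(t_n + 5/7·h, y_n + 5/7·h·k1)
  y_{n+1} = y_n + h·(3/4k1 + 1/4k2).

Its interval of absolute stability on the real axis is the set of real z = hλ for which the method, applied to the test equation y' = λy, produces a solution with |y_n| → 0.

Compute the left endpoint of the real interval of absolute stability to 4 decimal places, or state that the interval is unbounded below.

Test eqn y'=λy, z=hλ:
  k1=λy_n ⇒ h·k1=z·y_n;  k2=λ(1+5/7z)y_n ⇒ h·k2=z(1+5/7z)y_n
  y_{n+1}/y_n = 1 + 3/4z + 1/4z(1+5/7z) = 1 + z + 5/28z²
  ⇒ R(z) = 1 + z + 5/28z².

Find x<0 with |R(x)|<1.
x=-0.89: |R|=0.2514
R=1: x+5/28x²=0 ⇒ x=−28/5=-5.6000; min R=1−1/(4·5/28)=-0.4000>−1
Confirm numerically:
  x=-4.688: |R|=0.23653 <1
  x=-3.566: |R|=0.29522 <1
  x=-3.286: |R|=0.35782 <1
  x=-6.170: |R|=1.62802 >1
  x=-5.757: |R|=1.16140 >1
  x=-5.732: |R|=1.13511 >1
Interval (-5.6000, 0).

left endpoint -5.6000.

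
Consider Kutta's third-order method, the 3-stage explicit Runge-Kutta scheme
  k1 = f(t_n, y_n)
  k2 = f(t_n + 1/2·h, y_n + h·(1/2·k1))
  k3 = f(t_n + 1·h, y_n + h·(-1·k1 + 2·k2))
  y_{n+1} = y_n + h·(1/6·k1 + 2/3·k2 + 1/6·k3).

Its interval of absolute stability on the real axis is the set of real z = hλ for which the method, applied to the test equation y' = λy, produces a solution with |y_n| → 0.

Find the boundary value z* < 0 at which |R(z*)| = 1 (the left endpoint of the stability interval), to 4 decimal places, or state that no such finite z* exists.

left endpoint -2.5127.

Test eqn y'=λy, z=hλ:
  order 3, 3-stage ⇒ R(z)=1+z+z^2/2+z^3/6
  (e.g. R(-0.44)=0.64260, |R|=0.64260)

Boundary: |R(x)|=1, x<0.
x=-0.44: |R|=0.6426
|R(-2.83)|=1.6031 |R(-1.62)|=0.0164 |R(-0.81)|=0.4295
Bisect:
  x_lo=-2.9620 |R|=1.9065  x_hi=-0.1509 |R|=0.8600
  mid=-1.55644 |R|=0.02640 →hi
  mid=-2.25923 |R|=0.62907 →hi
  mid=-2.61063 |R|=1.16834 →lo
  mid=-2.43493 |R|=0.87655 →hi
  mid=-2.52278 |R|=1.01657 →lo
  mid=-2.47885 |R|=0.94513 →hi
  mid=-2.50081 |R|=0.98049 →hi
  mid=-2.51180 |R|=0.99844 →hi
  mid=-2.51729 |R|=1.00748 →lo
  ...
  [-2.51282,-2.51265] ⇒ x*=-2.5127
Stable set (-2.5127, 0).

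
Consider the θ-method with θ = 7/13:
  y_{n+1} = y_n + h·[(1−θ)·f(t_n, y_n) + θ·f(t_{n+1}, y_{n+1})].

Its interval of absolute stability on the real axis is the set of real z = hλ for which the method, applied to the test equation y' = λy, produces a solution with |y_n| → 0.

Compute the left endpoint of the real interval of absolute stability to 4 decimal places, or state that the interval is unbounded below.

Test eqn y'=λy, z=hλ:
  y_{n+1} = y_n + z·[6/13·y_n + 7/13·y_{n+1}] ⇒ (1 − 7/13z)y_{n+1} = (1 + 6/13z)y_n
  ⇒ R(z) = (1 + 6/13z)/(1 − 7/13z).

Solve |R(x)|<1 on ℝ⁻.
x=-1.19: |R|=0.2747
x=-2: |R|=0.0370
x=-10: |R|=0.5663
x=-100: |R|=0.8233
θ=7/13≥1/2 ⇒ |1+6/13x|<|1−7/13x| ∀x<0 ⇒ interval (−∞,0).

interval (−∞, 0).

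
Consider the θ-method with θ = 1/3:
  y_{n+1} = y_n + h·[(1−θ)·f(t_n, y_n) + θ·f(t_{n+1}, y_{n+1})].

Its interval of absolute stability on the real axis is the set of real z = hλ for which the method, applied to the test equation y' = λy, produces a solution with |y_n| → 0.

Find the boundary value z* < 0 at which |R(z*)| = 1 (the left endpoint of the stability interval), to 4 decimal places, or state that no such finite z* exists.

z* = -6.0000.

With y'=λy (z=hλ):
  y_{n+1} = y_n + z·[2/3·y_n + 1/3·y_{n+1}] ⇒ (1 − 1/3z)y_{n+1} = (1 + 2/3z)y_n
  Hence R(z) = (1 + 2/3z)/(1 − 1/3z).

Find x<0 with |R(x)|<1.
x=-1.08: |R|=0.2059
R=−1: 1+2/3x = −1+1/3x ⇒ -1/3x=2 ⇒ x=2/(-1/3)=-6.0000
Confirm numerically:
  x=-5.288: |R|=0.91409 <1
  x=-4.721: |R|=0.83435 <1
  x=-4.692: |R|=0.82995 <1
  x=-6.519: |R|=1.05452 >1
  x=-6.181: |R|=1.01971 >1
  x=-6.122: |R|=1.01337 >1
So |R|<1 on (-6.0000, 0).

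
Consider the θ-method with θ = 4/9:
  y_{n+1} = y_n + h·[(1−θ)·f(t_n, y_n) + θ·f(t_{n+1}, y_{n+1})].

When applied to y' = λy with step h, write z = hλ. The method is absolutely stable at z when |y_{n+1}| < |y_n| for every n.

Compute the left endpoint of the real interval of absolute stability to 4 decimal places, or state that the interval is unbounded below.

With y'=λy (z=hλ):
  y_{n+1} = y_n + z·[5/9·y_n + 4/9·y_{n+1}] ⇒ (1 − 4/9z)y_{n+1} = (1 + 5/9z)y_n
  ⇒ R(z) = (1 + 5/9z)/(1 − 4/9z).

Need |R(x)|<1, x<0.
x=-0.61: |R|=0.5201
R=−1: 1+5/9x = −1+4/9x ⇒ -1/9x=2 ⇒ x=2/(-1/9)=-18.0000
Confirm numerically:
  x=-16.528: |R|=0.98040 <1
  x=-16.357: |R|=0.97792 <1
  x=-16.295: |R|=0.97702 <1
  x=-15.193: |R|=0.95977 <1
  x=-18.450: |R|=1.00543 >1
  x=-18.347: |R|=1.00421 >1
  x=-18.069: |R|=1.00085 >1
Interval (-18.0000, 0).

z* = -18.0000.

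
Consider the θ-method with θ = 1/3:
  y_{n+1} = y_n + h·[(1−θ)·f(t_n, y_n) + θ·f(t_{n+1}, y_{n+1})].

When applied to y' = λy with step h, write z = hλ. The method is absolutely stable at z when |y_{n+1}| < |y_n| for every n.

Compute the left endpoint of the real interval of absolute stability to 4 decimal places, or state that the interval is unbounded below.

left endpoint -6.0000.

Set f=λy, z=hλ:
  y_{n+1} = y_n + z·[2/3·y_n + 1/3·y_{n+1}] ⇒ (1 − 1/3z)y_{n+1} = (1 + 2/3z)y_n
  ⇒ R(z) = (1 + 2/3z)/(1 − 1/3z).

Find x<0 with |R(x)|<1.
x=-1.13: |R|=0.1792
R=−1: 1+2/3x = −1+1/3x ⇒ -1/3x=2 ⇒ x=2/(-1/3)=-6.0000
Confirm numerically:
  x=-4.964: |R|=0.86991 <1
  x=-3.920: |R|=0.69942 <1
  x=-2.988: |R|=0.49699 <1
  x=-6.507: |R|=1.05333 >1
  x=-6.427: |R|=1.04530 >1
So |R|<1 on (-6.0000, 0).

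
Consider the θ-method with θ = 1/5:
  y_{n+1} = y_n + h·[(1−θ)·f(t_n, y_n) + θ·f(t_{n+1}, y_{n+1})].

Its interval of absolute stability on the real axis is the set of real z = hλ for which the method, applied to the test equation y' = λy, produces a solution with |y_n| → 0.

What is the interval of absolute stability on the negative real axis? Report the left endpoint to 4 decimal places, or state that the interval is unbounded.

(-3.3333, 0).

Test eqn y'=λy, z=hλ:
  y_{n+1} = y_n + z·[4/5·y_n + 1/5·y_{n+1}] ⇒ (1 − 1/5z)y_{n+1} = (1 + 4/5z)y_n
  R(z) = (1 + 4/5z)/(1 − 1/5z).

Solve |R(x)|<1 on ℝ⁻.
x=-1.43: |R|=0.1120
R=−1: 1+4/5x = −1+1/5x ⇒ -3/5x=2 ⇒ x=2/(-3/5)=-3.3333
Confirm numerically:
  x=-3.267: |R|=0.97593 <1
  x=-2.178: |R|=0.51714 <1
  x=-1.918: |R|=0.38624 <1
  x=-1.415: |R|=0.10288 <1
  x=-3.887: |R|=1.18690 >1
  x=-3.832: |R|=1.16938 >1
  x=-3.724: |R|=1.13434 >1
Stable set (-3.3333, 0).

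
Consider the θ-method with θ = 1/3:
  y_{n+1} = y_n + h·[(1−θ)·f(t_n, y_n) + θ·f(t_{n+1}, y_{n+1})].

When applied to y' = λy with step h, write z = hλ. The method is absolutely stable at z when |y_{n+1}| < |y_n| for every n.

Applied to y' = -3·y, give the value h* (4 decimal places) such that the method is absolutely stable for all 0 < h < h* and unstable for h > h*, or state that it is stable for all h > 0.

(-6.0000,0); λ=-3 ⇒ h* = (6)/3 = 2.0000.

On y'=λy, z=hλ:
  y_{n+1} = y_n + z·[2/3·y_n + 1/3·y_{n+1}] ⇒ (1 − 1/3z)y_{n+1} = (1 + 2/3z)y_n
  R(z) = (1 + 2/3z)/(1 − 1/3z).

Need |R(x)|<1, x<0.
x=-0.49: |R|=0.5788
R=−1: 1+2/3x = −1+1/3x ⇒ -1/3x=2 ⇒ x=2/(-1/3)=-6.0000
Confirm numerically:
  x=-4.275: |R|=0.76289 <1
  x=-3.614: |R|=0.63925 <1
  x=-3.419: |R|=0.59791 <1
  x=-6.589: |R|=1.06142 >1
  x=-6.540: |R|=1.05660 >1
Interval (-6.0000, 0).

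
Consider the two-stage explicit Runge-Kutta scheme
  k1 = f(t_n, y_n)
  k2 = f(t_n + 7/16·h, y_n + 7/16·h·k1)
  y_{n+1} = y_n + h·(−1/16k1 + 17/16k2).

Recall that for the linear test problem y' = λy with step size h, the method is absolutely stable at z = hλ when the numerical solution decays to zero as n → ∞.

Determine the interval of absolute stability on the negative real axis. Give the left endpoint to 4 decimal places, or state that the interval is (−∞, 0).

z∈(-2.1513,0).

Test eqn y'=λy, z=hλ:
  k1=λy_n ⇒ h·k1=z·y_n;  k2=λ(1+7/16z)y_n ⇒ h·k2=z(1+7/16z)y_n
  y_{n+1}/y_n = 1 − 1/16z + 17/16z(1+7/16z) = 1 + z + 119/256z²
  so R(z) = 1 + z + 119/256z².

Need |R(x)|<1, x<0.
x=-1.72: |R|=0.6552
R=1: x+119/256x²=0 ⇒ x=−256/119=-2.1513; min R=1−1/(4·119/256)=0.4622>−1
Confirm numerically:
  x=-2.092: |R|=0.94237 <1
  x=-1.922: |R|=0.79517 <1
  x=-1.420: |R|=0.51731 <1
  x=-1.108: |R|=0.46267 <1
  x=-2.435: |R|=1.32116 >1
  x=-2.380: |R|=1.25306 >1
Interval (-2.1513, 0).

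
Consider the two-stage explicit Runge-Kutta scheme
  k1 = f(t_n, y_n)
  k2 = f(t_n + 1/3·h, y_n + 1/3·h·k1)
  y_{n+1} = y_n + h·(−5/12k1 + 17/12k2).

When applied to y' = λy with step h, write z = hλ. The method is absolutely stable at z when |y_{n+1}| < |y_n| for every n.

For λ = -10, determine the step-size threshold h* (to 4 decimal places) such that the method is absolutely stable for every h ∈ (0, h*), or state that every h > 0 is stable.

Set f=λy, z=hλ:
  k1=λy_n ⇒ h·k1=z·y_n;  k2=λ(1+1/3z)y_n ⇒ h·k2=z(1+1/3z)y_n
  y_{n+1}/y_n = 1 − 5/12z + 17/12z(1+1/3z) = 1 + z + 17/36z²
  Hence R(z) = 1 + z + 17/36z².

Need |R(x)|<1, x<0.
x=-1.38: |R|=0.5193
R=1: x+17/36x²=0 ⇒ x=−36/17=-2.1176; min R=1−1/(4·17/36)=0.4706>−1
Confirm numerically:
  x=-1.576: |R|=0.59689 <1
  x=-1.537: |R|=0.57856 <1
  x=-0.965: |R|=0.47475 <1
  x=-2.617: |R|=1.61710 >1
  x=-2.547: |R|=1.51640 >1
  x=-2.357: |R|=1.26641 >1
Interval (-2.1176, 0).

(-2.1176,0); λ=-10 ⇒ h* = (36/17)/10 = 0.2118.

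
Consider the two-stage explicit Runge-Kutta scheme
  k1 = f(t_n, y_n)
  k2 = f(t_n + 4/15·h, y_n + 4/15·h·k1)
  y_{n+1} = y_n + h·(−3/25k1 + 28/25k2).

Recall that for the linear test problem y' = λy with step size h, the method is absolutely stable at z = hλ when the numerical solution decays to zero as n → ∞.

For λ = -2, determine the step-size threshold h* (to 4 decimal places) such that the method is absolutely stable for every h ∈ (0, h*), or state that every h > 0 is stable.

(-3.3482,0); λ=-2 ⇒ h* = (375/112)/2 = 1.6741.

With y'=λy (z=hλ):
  k1=λy_n ⇒ h·k1=z·y_n;  k2=λ(1+4/15z)y_n ⇒ h·k2=z(1+4/15z)y_n
  y_{n+1}/y_n = 1 − 3/25z + 28/25z(1+4/15z) = 1 + z + 112/375z²
  Hence R(z) = 1 + z + 112/375z².

Solve |R(x)|<1 on ℝ⁻.
x=-1: |R|=0.2987
R=1: x+112/375x²=0 ⇒ x=−375/112=-3.3482; min R=1−1/(4·112/375)=0.1629>−1
Confirm numerically:
  x=-2.304: |R|=0.28145 <1
  x=-2.253: |R|=0.26303 <1
  x=-1.815: |R|=0.16888 <1
  x=-3.941: |R|=1.69774 >1
  x=-3.799: |R|=1.51148 >1
  x=-3.451: |R|=1.10594 >1
So |R|<1 on (-3.3482, 0).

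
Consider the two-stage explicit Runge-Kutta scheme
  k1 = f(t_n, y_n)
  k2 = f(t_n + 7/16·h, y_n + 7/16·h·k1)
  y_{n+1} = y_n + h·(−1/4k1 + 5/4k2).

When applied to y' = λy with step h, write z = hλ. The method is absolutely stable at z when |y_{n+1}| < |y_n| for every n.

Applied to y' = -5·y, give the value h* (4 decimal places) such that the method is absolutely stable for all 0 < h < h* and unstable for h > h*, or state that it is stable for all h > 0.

(-1.8286,0); λ=-5 ⇒ h* = (64/35)/5 = 0.3657.

Set f=λy, z=hλ:
  k1=λy_n ⇒ h·k1=z·y_n;  k2=λ(1+7/16z)y_n ⇒ h·k2=z(1+7/16z)y_n
  y_{n+1}/y_n = 1 − 1/4z + 5/4z(1+7/16z) = 1 + z + 35/64z²
  so R(z) = 1 + z + 35/64z².

Boundary: |R(x)|=1, x<0.
x=-1.78: |R|=0.9527
R=1: x+35/64x²=0 ⇒ x=−64/35=-1.8286; min R=1−1/(4·35/64)=0.5429>−1
Confirm numerically:
  x=-1.438: |R|=0.69285 <1
  x=-1.028: |R|=0.54993 <1
  x=-0.843: |R|=0.54564 <1
  x=-0.774: |R|=0.55362 <1
  x=-2.336: |R|=1.64824 >1
  x=-2.067: |R|=1.26952 >1
  x=-2.040: |R|=1.23588 >1
Stable set (-1.8286, 0).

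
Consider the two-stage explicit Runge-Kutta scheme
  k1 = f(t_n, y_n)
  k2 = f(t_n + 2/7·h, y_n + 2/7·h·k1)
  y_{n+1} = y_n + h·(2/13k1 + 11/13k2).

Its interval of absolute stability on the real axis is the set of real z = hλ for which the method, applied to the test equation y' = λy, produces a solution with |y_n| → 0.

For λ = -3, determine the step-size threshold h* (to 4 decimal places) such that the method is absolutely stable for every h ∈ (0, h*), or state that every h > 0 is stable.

On y'=λy, z=hλ:
  k1=λy_n ⇒ h·k1=z·y_n;  k2=λ(1+2/7z)y_n ⇒ h·k2=z(1+2/7z)y_n
  y_{n+1}/y_n = 1 + 2/13z + 11/13z(1+2/7z) = 1 + z + 22/91z²
  ⇒ R(z) = 1 + z + 22/91z².

Find x<0 with |R(x)|<1.
x=-0.69: |R|=0.4251
R=1: x+22/91x²=0 ⇒ x=−91/22=-4.1364; min R=1−1/(4·22/91)=-0.0341>−1
Confirm numerically:
  x=-4.087: |R|=0.95123 <1
  x=-2.797: |R|=0.09433 <1
  x=-1.979: |R|=0.03217 <1
  x=-1.826: |R|=0.01991 <1
  x=-4.678: |R|=1.61256 >1
  x=-4.637: |R|=1.56123 >1
So |R|<1 on (-4.1364, 0).

(-4.1364,0); λ=-3 ⇒ h* = (91/22)/3 = 1.3788.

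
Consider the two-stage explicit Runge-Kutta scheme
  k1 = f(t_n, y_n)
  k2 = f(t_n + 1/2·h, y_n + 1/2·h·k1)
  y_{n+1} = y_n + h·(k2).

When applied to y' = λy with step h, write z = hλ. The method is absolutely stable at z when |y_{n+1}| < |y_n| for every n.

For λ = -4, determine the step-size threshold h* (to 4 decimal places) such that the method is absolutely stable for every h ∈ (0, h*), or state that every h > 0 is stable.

On y'=λy, z=hλ:
  k1=λy_n ⇒ h·k1=z·y_n;  k2=λ(1+1/2z)y_n ⇒ h·k2=z(1+1/2z)y_n
  y_{n+1}/y_n = 1 + z(1+1/2z) = 1 + z + 1/2z²
  Hence R(z) = 1 + z + 1/2z².

Solve |R(x)|<1 on ℝ⁻.
x=-1.24: |R|=0.5288
R=1: x+1/2x²=0 ⇒ x=−2=-2.0000; min R=1−1/(4·1/2)=0.5000>−1
Confirm numerically:
  x=-1.962: |R|=0.96272 <1
  x=-1.608: |R|=0.68483 <1
  x=-1.399: |R|=0.57960 <1
  x=-0.934: |R|=0.50218 <1
  x=-2.577: |R|=1.74346 >1
  x=-2.183: |R|=1.19974 >1
  x=-2.102: |R|=1.10720 >1
So |R|<1 on (-2.0000, 0).

(-2.0000,0); λ=-4 ⇒ h* = (2)/4 = 0.5000.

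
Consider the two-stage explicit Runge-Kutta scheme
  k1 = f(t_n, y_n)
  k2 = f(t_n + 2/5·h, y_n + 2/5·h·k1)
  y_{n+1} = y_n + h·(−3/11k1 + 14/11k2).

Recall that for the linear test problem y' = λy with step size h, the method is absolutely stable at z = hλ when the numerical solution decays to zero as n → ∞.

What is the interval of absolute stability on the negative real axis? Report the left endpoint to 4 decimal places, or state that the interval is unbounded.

(-1.9643, 0).

Test eqn y'=λy, z=hλ:
  k1=λy_n ⇒ h·k1=z·y_n;  k2=λ(1+2/5z)y_n ⇒ h·k2=z(1+2/5z)y_n
  y_{n+1}/y_n = 1 − 3/11z + 14/11z(1+2/5z) = 1 + z + 28/55z²
  so R(z) = 1 + z + 28/55z².

Need |R(x)|<1, x<0.
x=-0.94: |R|=0.5098
R=1: x+28/55x²=0 ⇒ x=−55/28=-1.9643; min R=1−1/(4·28/55)=0.5089>−1
Confirm numerically:
  x=-1.604: |R|=0.70580 <1
  x=-1.486: |R|=0.63817 <1
  x=-1.406: |R|=0.60039 <1
  x=-2.451: |R|=1.60731 >1
  x=-2.248: |R|=1.32469 >1
Interval (-1.9643, 0).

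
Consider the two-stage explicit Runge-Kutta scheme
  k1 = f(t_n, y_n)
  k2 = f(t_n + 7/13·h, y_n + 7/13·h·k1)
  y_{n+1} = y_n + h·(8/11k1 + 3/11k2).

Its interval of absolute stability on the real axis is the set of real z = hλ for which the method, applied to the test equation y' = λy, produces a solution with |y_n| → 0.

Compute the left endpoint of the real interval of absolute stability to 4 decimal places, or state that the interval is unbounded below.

Test eqn y'=λy, z=hλ:
  k1=λy_n ⇒ h·k1=z·y_n;  k2=λ(1+7/13z)y_n ⇒ h·k2=z(1+7/13z)y_n
  y_{n+1}/y_n = 1 + 8/11z + 3/11z(1+7/13z) = 1 + z + 21/143z²
  Hence R(z) = 1 + z + 21/143z².

Boundary: |R(x)|=1, x<0.
x=-1.22: |R|=0.0014
R=1: x+21/143x²=0 ⇒ x=−143/21=-6.8095; min R=1−1/(4·21/143)=-0.7024>−1
Confirm numerically:
  x=-6.452: |R|=0.66125 <1
  x=-5.386: |R|=0.12594 <1
  x=-4.051: |R|=0.64105 <1
  x=-2.935: |R|=0.66997 <1
  x=-7.354: |R|=1.58801 >1
  x=-7.178: |R|=1.38842 >1
  x=-6.878: |R|=1.06916 >1
So |R|<1 on (-6.8095, 0).

z* = -6.8095.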